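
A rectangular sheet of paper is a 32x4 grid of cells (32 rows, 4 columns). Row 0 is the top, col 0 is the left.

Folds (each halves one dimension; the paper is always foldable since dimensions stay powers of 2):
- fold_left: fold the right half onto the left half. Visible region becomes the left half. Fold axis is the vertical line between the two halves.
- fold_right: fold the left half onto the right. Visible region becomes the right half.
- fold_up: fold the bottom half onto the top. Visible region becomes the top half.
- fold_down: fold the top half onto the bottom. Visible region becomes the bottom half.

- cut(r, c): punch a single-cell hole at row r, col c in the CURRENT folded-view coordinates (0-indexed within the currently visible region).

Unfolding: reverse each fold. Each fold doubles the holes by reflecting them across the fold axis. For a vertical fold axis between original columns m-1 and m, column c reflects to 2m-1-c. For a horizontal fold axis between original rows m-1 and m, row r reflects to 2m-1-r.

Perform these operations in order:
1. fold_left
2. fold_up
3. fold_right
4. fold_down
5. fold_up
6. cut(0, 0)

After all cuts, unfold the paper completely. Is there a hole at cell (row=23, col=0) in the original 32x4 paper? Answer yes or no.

Answer: yes

Derivation:
Op 1 fold_left: fold axis v@2; visible region now rows[0,32) x cols[0,2) = 32x2
Op 2 fold_up: fold axis h@16; visible region now rows[0,16) x cols[0,2) = 16x2
Op 3 fold_right: fold axis v@1; visible region now rows[0,16) x cols[1,2) = 16x1
Op 4 fold_down: fold axis h@8; visible region now rows[8,16) x cols[1,2) = 8x1
Op 5 fold_up: fold axis h@12; visible region now rows[8,12) x cols[1,2) = 4x1
Op 6 cut(0, 0): punch at orig (8,1); cuts so far [(8, 1)]; region rows[8,12) x cols[1,2) = 4x1
Unfold 1 (reflect across h@12): 2 holes -> [(8, 1), (15, 1)]
Unfold 2 (reflect across h@8): 4 holes -> [(0, 1), (7, 1), (8, 1), (15, 1)]
Unfold 3 (reflect across v@1): 8 holes -> [(0, 0), (0, 1), (7, 0), (7, 1), (8, 0), (8, 1), (15, 0), (15, 1)]
Unfold 4 (reflect across h@16): 16 holes -> [(0, 0), (0, 1), (7, 0), (7, 1), (8, 0), (8, 1), (15, 0), (15, 1), (16, 0), (16, 1), (23, 0), (23, 1), (24, 0), (24, 1), (31, 0), (31, 1)]
Unfold 5 (reflect across v@2): 32 holes -> [(0, 0), (0, 1), (0, 2), (0, 3), (7, 0), (7, 1), (7, 2), (7, 3), (8, 0), (8, 1), (8, 2), (8, 3), (15, 0), (15, 1), (15, 2), (15, 3), (16, 0), (16, 1), (16, 2), (16, 3), (23, 0), (23, 1), (23, 2), (23, 3), (24, 0), (24, 1), (24, 2), (24, 3), (31, 0), (31, 1), (31, 2), (31, 3)]
Holes: [(0, 0), (0, 1), (0, 2), (0, 3), (7, 0), (7, 1), (7, 2), (7, 3), (8, 0), (8, 1), (8, 2), (8, 3), (15, 0), (15, 1), (15, 2), (15, 3), (16, 0), (16, 1), (16, 2), (16, 3), (23, 0), (23, 1), (23, 2), (23, 3), (24, 0), (24, 1), (24, 2), (24, 3), (31, 0), (31, 1), (31, 2), (31, 3)]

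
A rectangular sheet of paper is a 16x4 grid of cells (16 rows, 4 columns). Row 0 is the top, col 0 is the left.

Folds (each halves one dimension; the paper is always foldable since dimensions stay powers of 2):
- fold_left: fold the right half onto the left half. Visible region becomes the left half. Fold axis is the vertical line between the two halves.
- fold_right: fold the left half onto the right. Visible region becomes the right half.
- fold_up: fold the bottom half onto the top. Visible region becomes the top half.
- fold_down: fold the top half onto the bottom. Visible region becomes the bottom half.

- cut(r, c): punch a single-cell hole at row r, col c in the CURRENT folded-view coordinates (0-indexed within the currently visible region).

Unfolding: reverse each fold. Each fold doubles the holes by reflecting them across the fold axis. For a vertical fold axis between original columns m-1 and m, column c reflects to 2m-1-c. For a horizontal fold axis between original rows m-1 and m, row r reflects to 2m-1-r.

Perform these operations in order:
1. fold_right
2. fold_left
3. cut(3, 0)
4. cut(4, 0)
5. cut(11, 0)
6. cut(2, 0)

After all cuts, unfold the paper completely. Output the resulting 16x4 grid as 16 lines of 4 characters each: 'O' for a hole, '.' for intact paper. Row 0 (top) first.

Answer: ....
....
OOOO
OOOO
OOOO
....
....
....
....
....
....
OOOO
....
....
....
....

Derivation:
Op 1 fold_right: fold axis v@2; visible region now rows[0,16) x cols[2,4) = 16x2
Op 2 fold_left: fold axis v@3; visible region now rows[0,16) x cols[2,3) = 16x1
Op 3 cut(3, 0): punch at orig (3,2); cuts so far [(3, 2)]; region rows[0,16) x cols[2,3) = 16x1
Op 4 cut(4, 0): punch at orig (4,2); cuts so far [(3, 2), (4, 2)]; region rows[0,16) x cols[2,3) = 16x1
Op 5 cut(11, 0): punch at orig (11,2); cuts so far [(3, 2), (4, 2), (11, 2)]; region rows[0,16) x cols[2,3) = 16x1
Op 6 cut(2, 0): punch at orig (2,2); cuts so far [(2, 2), (3, 2), (4, 2), (11, 2)]; region rows[0,16) x cols[2,3) = 16x1
Unfold 1 (reflect across v@3): 8 holes -> [(2, 2), (2, 3), (3, 2), (3, 3), (4, 2), (4, 3), (11, 2), (11, 3)]
Unfold 2 (reflect across v@2): 16 holes -> [(2, 0), (2, 1), (2, 2), (2, 3), (3, 0), (3, 1), (3, 2), (3, 3), (4, 0), (4, 1), (4, 2), (4, 3), (11, 0), (11, 1), (11, 2), (11, 3)]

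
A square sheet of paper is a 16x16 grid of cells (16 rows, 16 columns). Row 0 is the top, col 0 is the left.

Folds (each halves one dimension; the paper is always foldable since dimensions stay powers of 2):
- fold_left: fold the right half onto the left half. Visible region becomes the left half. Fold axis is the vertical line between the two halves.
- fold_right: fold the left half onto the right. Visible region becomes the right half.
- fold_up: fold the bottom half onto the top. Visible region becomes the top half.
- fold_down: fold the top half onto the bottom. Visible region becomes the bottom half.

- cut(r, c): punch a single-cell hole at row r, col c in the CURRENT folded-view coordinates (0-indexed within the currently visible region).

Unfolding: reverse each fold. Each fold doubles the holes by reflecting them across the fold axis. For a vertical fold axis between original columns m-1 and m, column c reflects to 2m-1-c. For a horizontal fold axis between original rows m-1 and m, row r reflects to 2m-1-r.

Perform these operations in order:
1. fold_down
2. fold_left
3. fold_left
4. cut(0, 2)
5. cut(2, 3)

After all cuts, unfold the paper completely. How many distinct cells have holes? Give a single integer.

Op 1 fold_down: fold axis h@8; visible region now rows[8,16) x cols[0,16) = 8x16
Op 2 fold_left: fold axis v@8; visible region now rows[8,16) x cols[0,8) = 8x8
Op 3 fold_left: fold axis v@4; visible region now rows[8,16) x cols[0,4) = 8x4
Op 4 cut(0, 2): punch at orig (8,2); cuts so far [(8, 2)]; region rows[8,16) x cols[0,4) = 8x4
Op 5 cut(2, 3): punch at orig (10,3); cuts so far [(8, 2), (10, 3)]; region rows[8,16) x cols[0,4) = 8x4
Unfold 1 (reflect across v@4): 4 holes -> [(8, 2), (8, 5), (10, 3), (10, 4)]
Unfold 2 (reflect across v@8): 8 holes -> [(8, 2), (8, 5), (8, 10), (8, 13), (10, 3), (10, 4), (10, 11), (10, 12)]
Unfold 3 (reflect across h@8): 16 holes -> [(5, 3), (5, 4), (5, 11), (5, 12), (7, 2), (7, 5), (7, 10), (7, 13), (8, 2), (8, 5), (8, 10), (8, 13), (10, 3), (10, 4), (10, 11), (10, 12)]

Answer: 16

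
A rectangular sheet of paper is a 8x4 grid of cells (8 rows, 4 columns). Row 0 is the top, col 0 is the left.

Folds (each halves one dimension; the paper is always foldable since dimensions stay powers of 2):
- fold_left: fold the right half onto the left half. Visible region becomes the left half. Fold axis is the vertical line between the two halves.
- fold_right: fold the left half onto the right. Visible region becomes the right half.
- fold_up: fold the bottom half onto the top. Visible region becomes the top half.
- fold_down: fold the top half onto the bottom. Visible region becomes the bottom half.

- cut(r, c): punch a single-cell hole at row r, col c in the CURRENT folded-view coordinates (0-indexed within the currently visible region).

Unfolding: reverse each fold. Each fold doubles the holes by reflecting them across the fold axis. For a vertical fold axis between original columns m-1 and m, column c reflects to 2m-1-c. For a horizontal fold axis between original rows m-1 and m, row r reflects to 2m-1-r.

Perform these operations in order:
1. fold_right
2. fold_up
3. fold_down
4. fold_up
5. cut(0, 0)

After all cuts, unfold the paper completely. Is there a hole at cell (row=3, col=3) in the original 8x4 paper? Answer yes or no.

Answer: no

Derivation:
Op 1 fold_right: fold axis v@2; visible region now rows[0,8) x cols[2,4) = 8x2
Op 2 fold_up: fold axis h@4; visible region now rows[0,4) x cols[2,4) = 4x2
Op 3 fold_down: fold axis h@2; visible region now rows[2,4) x cols[2,4) = 2x2
Op 4 fold_up: fold axis h@3; visible region now rows[2,3) x cols[2,4) = 1x2
Op 5 cut(0, 0): punch at orig (2,2); cuts so far [(2, 2)]; region rows[2,3) x cols[2,4) = 1x2
Unfold 1 (reflect across h@3): 2 holes -> [(2, 2), (3, 2)]
Unfold 2 (reflect across h@2): 4 holes -> [(0, 2), (1, 2), (2, 2), (3, 2)]
Unfold 3 (reflect across h@4): 8 holes -> [(0, 2), (1, 2), (2, 2), (3, 2), (4, 2), (5, 2), (6, 2), (7, 2)]
Unfold 4 (reflect across v@2): 16 holes -> [(0, 1), (0, 2), (1, 1), (1, 2), (2, 1), (2, 2), (3, 1), (3, 2), (4, 1), (4, 2), (5, 1), (5, 2), (6, 1), (6, 2), (7, 1), (7, 2)]
Holes: [(0, 1), (0, 2), (1, 1), (1, 2), (2, 1), (2, 2), (3, 1), (3, 2), (4, 1), (4, 2), (5, 1), (5, 2), (6, 1), (6, 2), (7, 1), (7, 2)]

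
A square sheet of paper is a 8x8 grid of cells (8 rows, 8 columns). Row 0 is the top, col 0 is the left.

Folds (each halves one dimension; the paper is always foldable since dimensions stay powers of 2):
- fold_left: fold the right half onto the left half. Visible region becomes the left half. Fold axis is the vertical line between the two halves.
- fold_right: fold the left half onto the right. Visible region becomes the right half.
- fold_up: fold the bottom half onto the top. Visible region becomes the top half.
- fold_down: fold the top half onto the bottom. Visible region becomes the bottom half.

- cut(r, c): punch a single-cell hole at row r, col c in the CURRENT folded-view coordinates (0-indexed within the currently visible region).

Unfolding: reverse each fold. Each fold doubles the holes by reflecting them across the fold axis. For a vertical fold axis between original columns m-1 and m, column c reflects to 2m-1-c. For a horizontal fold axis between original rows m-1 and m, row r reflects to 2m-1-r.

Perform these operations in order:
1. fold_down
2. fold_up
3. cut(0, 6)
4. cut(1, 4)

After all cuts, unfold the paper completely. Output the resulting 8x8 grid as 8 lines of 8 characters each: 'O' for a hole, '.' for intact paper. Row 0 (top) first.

Answer: ......O.
....O...
....O...
......O.
......O.
....O...
....O...
......O.

Derivation:
Op 1 fold_down: fold axis h@4; visible region now rows[4,8) x cols[0,8) = 4x8
Op 2 fold_up: fold axis h@6; visible region now rows[4,6) x cols[0,8) = 2x8
Op 3 cut(0, 6): punch at orig (4,6); cuts so far [(4, 6)]; region rows[4,6) x cols[0,8) = 2x8
Op 4 cut(1, 4): punch at orig (5,4); cuts so far [(4, 6), (5, 4)]; region rows[4,6) x cols[0,8) = 2x8
Unfold 1 (reflect across h@6): 4 holes -> [(4, 6), (5, 4), (6, 4), (7, 6)]
Unfold 2 (reflect across h@4): 8 holes -> [(0, 6), (1, 4), (2, 4), (3, 6), (4, 6), (5, 4), (6, 4), (7, 6)]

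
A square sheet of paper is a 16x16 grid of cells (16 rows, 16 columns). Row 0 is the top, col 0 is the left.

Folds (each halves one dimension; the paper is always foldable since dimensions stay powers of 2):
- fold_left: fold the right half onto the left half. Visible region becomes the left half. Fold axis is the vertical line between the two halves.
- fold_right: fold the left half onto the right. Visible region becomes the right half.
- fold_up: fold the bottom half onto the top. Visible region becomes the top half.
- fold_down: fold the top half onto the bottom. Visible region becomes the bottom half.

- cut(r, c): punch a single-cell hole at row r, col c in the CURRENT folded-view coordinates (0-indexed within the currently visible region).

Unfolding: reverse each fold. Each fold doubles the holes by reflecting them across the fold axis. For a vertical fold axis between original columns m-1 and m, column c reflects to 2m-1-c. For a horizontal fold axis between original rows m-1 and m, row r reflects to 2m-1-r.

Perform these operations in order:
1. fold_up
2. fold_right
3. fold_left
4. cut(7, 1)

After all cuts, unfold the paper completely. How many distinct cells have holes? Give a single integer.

Answer: 8

Derivation:
Op 1 fold_up: fold axis h@8; visible region now rows[0,8) x cols[0,16) = 8x16
Op 2 fold_right: fold axis v@8; visible region now rows[0,8) x cols[8,16) = 8x8
Op 3 fold_left: fold axis v@12; visible region now rows[0,8) x cols[8,12) = 8x4
Op 4 cut(7, 1): punch at orig (7,9); cuts so far [(7, 9)]; region rows[0,8) x cols[8,12) = 8x4
Unfold 1 (reflect across v@12): 2 holes -> [(7, 9), (7, 14)]
Unfold 2 (reflect across v@8): 4 holes -> [(7, 1), (7, 6), (7, 9), (7, 14)]
Unfold 3 (reflect across h@8): 8 holes -> [(7, 1), (7, 6), (7, 9), (7, 14), (8, 1), (8, 6), (8, 9), (8, 14)]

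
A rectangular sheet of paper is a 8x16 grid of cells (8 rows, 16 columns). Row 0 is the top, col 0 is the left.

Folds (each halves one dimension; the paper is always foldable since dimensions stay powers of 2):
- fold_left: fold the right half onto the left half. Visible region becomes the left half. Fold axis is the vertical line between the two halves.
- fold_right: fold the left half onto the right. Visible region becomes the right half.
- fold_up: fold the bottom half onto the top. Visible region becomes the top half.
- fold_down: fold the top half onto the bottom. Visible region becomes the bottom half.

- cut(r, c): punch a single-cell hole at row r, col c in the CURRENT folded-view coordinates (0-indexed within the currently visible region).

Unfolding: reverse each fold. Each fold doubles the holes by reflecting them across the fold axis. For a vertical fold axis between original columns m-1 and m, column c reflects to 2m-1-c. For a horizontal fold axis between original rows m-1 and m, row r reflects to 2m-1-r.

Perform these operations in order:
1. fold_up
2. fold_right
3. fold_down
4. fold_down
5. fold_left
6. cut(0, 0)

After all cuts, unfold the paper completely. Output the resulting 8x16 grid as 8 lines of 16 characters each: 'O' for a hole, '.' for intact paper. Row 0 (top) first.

Answer: O......OO......O
O......OO......O
O......OO......O
O......OO......O
O......OO......O
O......OO......O
O......OO......O
O......OO......O

Derivation:
Op 1 fold_up: fold axis h@4; visible region now rows[0,4) x cols[0,16) = 4x16
Op 2 fold_right: fold axis v@8; visible region now rows[0,4) x cols[8,16) = 4x8
Op 3 fold_down: fold axis h@2; visible region now rows[2,4) x cols[8,16) = 2x8
Op 4 fold_down: fold axis h@3; visible region now rows[3,4) x cols[8,16) = 1x8
Op 5 fold_left: fold axis v@12; visible region now rows[3,4) x cols[8,12) = 1x4
Op 6 cut(0, 0): punch at orig (3,8); cuts so far [(3, 8)]; region rows[3,4) x cols[8,12) = 1x4
Unfold 1 (reflect across v@12): 2 holes -> [(3, 8), (3, 15)]
Unfold 2 (reflect across h@3): 4 holes -> [(2, 8), (2, 15), (3, 8), (3, 15)]
Unfold 3 (reflect across h@2): 8 holes -> [(0, 8), (0, 15), (1, 8), (1, 15), (2, 8), (2, 15), (3, 8), (3, 15)]
Unfold 4 (reflect across v@8): 16 holes -> [(0, 0), (0, 7), (0, 8), (0, 15), (1, 0), (1, 7), (1, 8), (1, 15), (2, 0), (2, 7), (2, 8), (2, 15), (3, 0), (3, 7), (3, 8), (3, 15)]
Unfold 5 (reflect across h@4): 32 holes -> [(0, 0), (0, 7), (0, 8), (0, 15), (1, 0), (1, 7), (1, 8), (1, 15), (2, 0), (2, 7), (2, 8), (2, 15), (3, 0), (3, 7), (3, 8), (3, 15), (4, 0), (4, 7), (4, 8), (4, 15), (5, 0), (5, 7), (5, 8), (5, 15), (6, 0), (6, 7), (6, 8), (6, 15), (7, 0), (7, 7), (7, 8), (7, 15)]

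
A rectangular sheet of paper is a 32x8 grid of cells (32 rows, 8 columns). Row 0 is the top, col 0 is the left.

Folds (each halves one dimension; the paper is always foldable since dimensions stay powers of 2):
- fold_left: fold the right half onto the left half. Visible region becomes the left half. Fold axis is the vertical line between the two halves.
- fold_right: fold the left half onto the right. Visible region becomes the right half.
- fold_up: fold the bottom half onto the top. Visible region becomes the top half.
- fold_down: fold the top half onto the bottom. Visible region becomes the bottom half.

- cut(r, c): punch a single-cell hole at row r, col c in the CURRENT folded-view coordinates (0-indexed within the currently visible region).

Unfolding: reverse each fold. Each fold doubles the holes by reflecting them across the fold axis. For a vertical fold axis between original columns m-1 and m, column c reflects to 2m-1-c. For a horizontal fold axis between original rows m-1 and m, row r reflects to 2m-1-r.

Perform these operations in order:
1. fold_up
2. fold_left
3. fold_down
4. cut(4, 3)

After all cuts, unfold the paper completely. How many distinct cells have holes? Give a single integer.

Answer: 8

Derivation:
Op 1 fold_up: fold axis h@16; visible region now rows[0,16) x cols[0,8) = 16x8
Op 2 fold_left: fold axis v@4; visible region now rows[0,16) x cols[0,4) = 16x4
Op 3 fold_down: fold axis h@8; visible region now rows[8,16) x cols[0,4) = 8x4
Op 4 cut(4, 3): punch at orig (12,3); cuts so far [(12, 3)]; region rows[8,16) x cols[0,4) = 8x4
Unfold 1 (reflect across h@8): 2 holes -> [(3, 3), (12, 3)]
Unfold 2 (reflect across v@4): 4 holes -> [(3, 3), (3, 4), (12, 3), (12, 4)]
Unfold 3 (reflect across h@16): 8 holes -> [(3, 3), (3, 4), (12, 3), (12, 4), (19, 3), (19, 4), (28, 3), (28, 4)]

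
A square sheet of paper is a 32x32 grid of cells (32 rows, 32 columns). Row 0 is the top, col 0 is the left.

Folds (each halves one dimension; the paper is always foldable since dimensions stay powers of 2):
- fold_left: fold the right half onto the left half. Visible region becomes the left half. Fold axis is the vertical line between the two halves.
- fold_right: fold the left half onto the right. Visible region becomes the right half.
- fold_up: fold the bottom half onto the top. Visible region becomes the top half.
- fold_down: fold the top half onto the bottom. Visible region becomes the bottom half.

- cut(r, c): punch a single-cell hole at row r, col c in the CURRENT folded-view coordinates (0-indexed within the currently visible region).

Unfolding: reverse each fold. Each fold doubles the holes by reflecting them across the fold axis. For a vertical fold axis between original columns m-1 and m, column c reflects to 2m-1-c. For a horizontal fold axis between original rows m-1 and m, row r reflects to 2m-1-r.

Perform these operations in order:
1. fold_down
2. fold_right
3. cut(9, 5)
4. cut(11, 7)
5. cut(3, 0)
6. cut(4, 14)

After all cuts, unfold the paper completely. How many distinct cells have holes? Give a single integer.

Answer: 16

Derivation:
Op 1 fold_down: fold axis h@16; visible region now rows[16,32) x cols[0,32) = 16x32
Op 2 fold_right: fold axis v@16; visible region now rows[16,32) x cols[16,32) = 16x16
Op 3 cut(9, 5): punch at orig (25,21); cuts so far [(25, 21)]; region rows[16,32) x cols[16,32) = 16x16
Op 4 cut(11, 7): punch at orig (27,23); cuts so far [(25, 21), (27, 23)]; region rows[16,32) x cols[16,32) = 16x16
Op 5 cut(3, 0): punch at orig (19,16); cuts so far [(19, 16), (25, 21), (27, 23)]; region rows[16,32) x cols[16,32) = 16x16
Op 6 cut(4, 14): punch at orig (20,30); cuts so far [(19, 16), (20, 30), (25, 21), (27, 23)]; region rows[16,32) x cols[16,32) = 16x16
Unfold 1 (reflect across v@16): 8 holes -> [(19, 15), (19, 16), (20, 1), (20, 30), (25, 10), (25, 21), (27, 8), (27, 23)]
Unfold 2 (reflect across h@16): 16 holes -> [(4, 8), (4, 23), (6, 10), (6, 21), (11, 1), (11, 30), (12, 15), (12, 16), (19, 15), (19, 16), (20, 1), (20, 30), (25, 10), (25, 21), (27, 8), (27, 23)]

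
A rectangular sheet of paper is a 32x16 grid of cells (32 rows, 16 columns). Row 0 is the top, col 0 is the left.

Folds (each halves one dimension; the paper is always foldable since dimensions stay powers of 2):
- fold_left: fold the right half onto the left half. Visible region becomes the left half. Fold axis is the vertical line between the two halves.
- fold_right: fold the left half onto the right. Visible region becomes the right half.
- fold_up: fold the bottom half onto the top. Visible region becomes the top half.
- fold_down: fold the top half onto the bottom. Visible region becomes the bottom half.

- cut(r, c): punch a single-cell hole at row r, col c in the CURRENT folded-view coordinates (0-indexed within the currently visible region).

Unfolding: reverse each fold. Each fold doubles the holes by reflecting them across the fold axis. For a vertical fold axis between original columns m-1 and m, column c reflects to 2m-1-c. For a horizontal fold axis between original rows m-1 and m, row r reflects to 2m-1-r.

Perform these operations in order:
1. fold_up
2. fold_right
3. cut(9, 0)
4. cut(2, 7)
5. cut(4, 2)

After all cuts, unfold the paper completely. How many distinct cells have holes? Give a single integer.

Op 1 fold_up: fold axis h@16; visible region now rows[0,16) x cols[0,16) = 16x16
Op 2 fold_right: fold axis v@8; visible region now rows[0,16) x cols[8,16) = 16x8
Op 3 cut(9, 0): punch at orig (9,8); cuts so far [(9, 8)]; region rows[0,16) x cols[8,16) = 16x8
Op 4 cut(2, 7): punch at orig (2,15); cuts so far [(2, 15), (9, 8)]; region rows[0,16) x cols[8,16) = 16x8
Op 5 cut(4, 2): punch at orig (4,10); cuts so far [(2, 15), (4, 10), (9, 8)]; region rows[0,16) x cols[8,16) = 16x8
Unfold 1 (reflect across v@8): 6 holes -> [(2, 0), (2, 15), (4, 5), (4, 10), (9, 7), (9, 8)]
Unfold 2 (reflect across h@16): 12 holes -> [(2, 0), (2, 15), (4, 5), (4, 10), (9, 7), (9, 8), (22, 7), (22, 8), (27, 5), (27, 10), (29, 0), (29, 15)]

Answer: 12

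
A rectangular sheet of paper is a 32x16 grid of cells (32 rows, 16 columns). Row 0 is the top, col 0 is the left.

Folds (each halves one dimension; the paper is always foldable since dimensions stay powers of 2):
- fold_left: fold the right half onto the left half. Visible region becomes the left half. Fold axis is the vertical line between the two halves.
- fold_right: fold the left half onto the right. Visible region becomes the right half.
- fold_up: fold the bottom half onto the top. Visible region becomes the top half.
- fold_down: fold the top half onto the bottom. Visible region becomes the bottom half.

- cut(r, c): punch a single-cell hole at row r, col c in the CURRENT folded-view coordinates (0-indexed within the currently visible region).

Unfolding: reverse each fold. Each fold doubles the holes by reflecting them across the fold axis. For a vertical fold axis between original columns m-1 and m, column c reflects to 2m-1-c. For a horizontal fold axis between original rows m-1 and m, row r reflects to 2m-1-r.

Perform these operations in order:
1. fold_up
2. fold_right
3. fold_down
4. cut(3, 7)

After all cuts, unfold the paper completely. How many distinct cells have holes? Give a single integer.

Op 1 fold_up: fold axis h@16; visible region now rows[0,16) x cols[0,16) = 16x16
Op 2 fold_right: fold axis v@8; visible region now rows[0,16) x cols[8,16) = 16x8
Op 3 fold_down: fold axis h@8; visible region now rows[8,16) x cols[8,16) = 8x8
Op 4 cut(3, 7): punch at orig (11,15); cuts so far [(11, 15)]; region rows[8,16) x cols[8,16) = 8x8
Unfold 1 (reflect across h@8): 2 holes -> [(4, 15), (11, 15)]
Unfold 2 (reflect across v@8): 4 holes -> [(4, 0), (4, 15), (11, 0), (11, 15)]
Unfold 3 (reflect across h@16): 8 holes -> [(4, 0), (4, 15), (11, 0), (11, 15), (20, 0), (20, 15), (27, 0), (27, 15)]

Answer: 8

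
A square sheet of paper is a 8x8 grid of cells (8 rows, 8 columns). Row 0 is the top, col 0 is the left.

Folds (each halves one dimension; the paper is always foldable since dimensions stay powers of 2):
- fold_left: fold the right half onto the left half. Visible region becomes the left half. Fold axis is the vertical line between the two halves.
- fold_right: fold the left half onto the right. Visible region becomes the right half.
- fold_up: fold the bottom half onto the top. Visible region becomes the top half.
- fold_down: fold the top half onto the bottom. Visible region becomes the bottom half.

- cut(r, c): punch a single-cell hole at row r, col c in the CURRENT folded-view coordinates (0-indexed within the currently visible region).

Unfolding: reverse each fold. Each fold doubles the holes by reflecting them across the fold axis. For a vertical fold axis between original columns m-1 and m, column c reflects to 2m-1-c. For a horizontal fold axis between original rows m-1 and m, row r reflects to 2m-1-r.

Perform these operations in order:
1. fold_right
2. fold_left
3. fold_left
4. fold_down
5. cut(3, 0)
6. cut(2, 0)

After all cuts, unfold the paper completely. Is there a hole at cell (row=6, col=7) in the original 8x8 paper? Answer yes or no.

Op 1 fold_right: fold axis v@4; visible region now rows[0,8) x cols[4,8) = 8x4
Op 2 fold_left: fold axis v@6; visible region now rows[0,8) x cols[4,6) = 8x2
Op 3 fold_left: fold axis v@5; visible region now rows[0,8) x cols[4,5) = 8x1
Op 4 fold_down: fold axis h@4; visible region now rows[4,8) x cols[4,5) = 4x1
Op 5 cut(3, 0): punch at orig (7,4); cuts so far [(7, 4)]; region rows[4,8) x cols[4,5) = 4x1
Op 6 cut(2, 0): punch at orig (6,4); cuts so far [(6, 4), (7, 4)]; region rows[4,8) x cols[4,5) = 4x1
Unfold 1 (reflect across h@4): 4 holes -> [(0, 4), (1, 4), (6, 4), (7, 4)]
Unfold 2 (reflect across v@5): 8 holes -> [(0, 4), (0, 5), (1, 4), (1, 5), (6, 4), (6, 5), (7, 4), (7, 5)]
Unfold 3 (reflect across v@6): 16 holes -> [(0, 4), (0, 5), (0, 6), (0, 7), (1, 4), (1, 5), (1, 6), (1, 7), (6, 4), (6, 5), (6, 6), (6, 7), (7, 4), (7, 5), (7, 6), (7, 7)]
Unfold 4 (reflect across v@4): 32 holes -> [(0, 0), (0, 1), (0, 2), (0, 3), (0, 4), (0, 5), (0, 6), (0, 7), (1, 0), (1, 1), (1, 2), (1, 3), (1, 4), (1, 5), (1, 6), (1, 7), (6, 0), (6, 1), (6, 2), (6, 3), (6, 4), (6, 5), (6, 6), (6, 7), (7, 0), (7, 1), (7, 2), (7, 3), (7, 4), (7, 5), (7, 6), (7, 7)]
Holes: [(0, 0), (0, 1), (0, 2), (0, 3), (0, 4), (0, 5), (0, 6), (0, 7), (1, 0), (1, 1), (1, 2), (1, 3), (1, 4), (1, 5), (1, 6), (1, 7), (6, 0), (6, 1), (6, 2), (6, 3), (6, 4), (6, 5), (6, 6), (6, 7), (7, 0), (7, 1), (7, 2), (7, 3), (7, 4), (7, 5), (7, 6), (7, 7)]

Answer: yes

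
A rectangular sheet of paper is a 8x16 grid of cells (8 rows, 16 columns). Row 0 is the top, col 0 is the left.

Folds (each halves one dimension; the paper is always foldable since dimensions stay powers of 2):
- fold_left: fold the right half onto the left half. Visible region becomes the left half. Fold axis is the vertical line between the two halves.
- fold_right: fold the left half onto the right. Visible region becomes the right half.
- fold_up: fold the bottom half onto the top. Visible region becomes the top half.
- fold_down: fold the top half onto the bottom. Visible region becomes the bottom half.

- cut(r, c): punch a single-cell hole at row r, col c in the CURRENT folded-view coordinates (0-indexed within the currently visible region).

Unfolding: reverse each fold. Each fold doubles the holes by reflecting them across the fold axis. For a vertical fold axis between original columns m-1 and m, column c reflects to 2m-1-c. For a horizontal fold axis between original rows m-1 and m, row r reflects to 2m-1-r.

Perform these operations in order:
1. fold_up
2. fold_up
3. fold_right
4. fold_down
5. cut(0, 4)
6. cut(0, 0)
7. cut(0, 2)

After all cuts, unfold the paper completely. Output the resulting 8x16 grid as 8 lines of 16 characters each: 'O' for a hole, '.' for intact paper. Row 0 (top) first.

Op 1 fold_up: fold axis h@4; visible region now rows[0,4) x cols[0,16) = 4x16
Op 2 fold_up: fold axis h@2; visible region now rows[0,2) x cols[0,16) = 2x16
Op 3 fold_right: fold axis v@8; visible region now rows[0,2) x cols[8,16) = 2x8
Op 4 fold_down: fold axis h@1; visible region now rows[1,2) x cols[8,16) = 1x8
Op 5 cut(0, 4): punch at orig (1,12); cuts so far [(1, 12)]; region rows[1,2) x cols[8,16) = 1x8
Op 6 cut(0, 0): punch at orig (1,8); cuts so far [(1, 8), (1, 12)]; region rows[1,2) x cols[8,16) = 1x8
Op 7 cut(0, 2): punch at orig (1,10); cuts so far [(1, 8), (1, 10), (1, 12)]; region rows[1,2) x cols[8,16) = 1x8
Unfold 1 (reflect across h@1): 6 holes -> [(0, 8), (0, 10), (0, 12), (1, 8), (1, 10), (1, 12)]
Unfold 2 (reflect across v@8): 12 holes -> [(0, 3), (0, 5), (0, 7), (0, 8), (0, 10), (0, 12), (1, 3), (1, 5), (1, 7), (1, 8), (1, 10), (1, 12)]
Unfold 3 (reflect across h@2): 24 holes -> [(0, 3), (0, 5), (0, 7), (0, 8), (0, 10), (0, 12), (1, 3), (1, 5), (1, 7), (1, 8), (1, 10), (1, 12), (2, 3), (2, 5), (2, 7), (2, 8), (2, 10), (2, 12), (3, 3), (3, 5), (3, 7), (3, 8), (3, 10), (3, 12)]
Unfold 4 (reflect across h@4): 48 holes -> [(0, 3), (0, 5), (0, 7), (0, 8), (0, 10), (0, 12), (1, 3), (1, 5), (1, 7), (1, 8), (1, 10), (1, 12), (2, 3), (2, 5), (2, 7), (2, 8), (2, 10), (2, 12), (3, 3), (3, 5), (3, 7), (3, 8), (3, 10), (3, 12), (4, 3), (4, 5), (4, 7), (4, 8), (4, 10), (4, 12), (5, 3), (5, 5), (5, 7), (5, 8), (5, 10), (5, 12), (6, 3), (6, 5), (6, 7), (6, 8), (6, 10), (6, 12), (7, 3), (7, 5), (7, 7), (7, 8), (7, 10), (7, 12)]

Answer: ...O.O.OO.O.O...
...O.O.OO.O.O...
...O.O.OO.O.O...
...O.O.OO.O.O...
...O.O.OO.O.O...
...O.O.OO.O.O...
...O.O.OO.O.O...
...O.O.OO.O.O...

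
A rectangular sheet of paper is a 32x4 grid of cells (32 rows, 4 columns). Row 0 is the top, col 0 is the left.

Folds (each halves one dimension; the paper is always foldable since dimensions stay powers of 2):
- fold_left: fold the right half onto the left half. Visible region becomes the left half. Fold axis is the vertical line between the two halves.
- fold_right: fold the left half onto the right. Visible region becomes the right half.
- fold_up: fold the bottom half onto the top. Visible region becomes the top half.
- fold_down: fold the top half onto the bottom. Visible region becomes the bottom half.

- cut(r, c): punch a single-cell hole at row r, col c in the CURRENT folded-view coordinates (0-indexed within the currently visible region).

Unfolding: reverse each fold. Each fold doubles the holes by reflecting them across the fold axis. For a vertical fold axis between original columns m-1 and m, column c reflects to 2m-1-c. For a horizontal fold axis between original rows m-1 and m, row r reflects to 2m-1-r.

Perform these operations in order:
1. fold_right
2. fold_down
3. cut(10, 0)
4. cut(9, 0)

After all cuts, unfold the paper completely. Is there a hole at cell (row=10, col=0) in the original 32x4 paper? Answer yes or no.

Answer: no

Derivation:
Op 1 fold_right: fold axis v@2; visible region now rows[0,32) x cols[2,4) = 32x2
Op 2 fold_down: fold axis h@16; visible region now rows[16,32) x cols[2,4) = 16x2
Op 3 cut(10, 0): punch at orig (26,2); cuts so far [(26, 2)]; region rows[16,32) x cols[2,4) = 16x2
Op 4 cut(9, 0): punch at orig (25,2); cuts so far [(25, 2), (26, 2)]; region rows[16,32) x cols[2,4) = 16x2
Unfold 1 (reflect across h@16): 4 holes -> [(5, 2), (6, 2), (25, 2), (26, 2)]
Unfold 2 (reflect across v@2): 8 holes -> [(5, 1), (5, 2), (6, 1), (6, 2), (25, 1), (25, 2), (26, 1), (26, 2)]
Holes: [(5, 1), (5, 2), (6, 1), (6, 2), (25, 1), (25, 2), (26, 1), (26, 2)]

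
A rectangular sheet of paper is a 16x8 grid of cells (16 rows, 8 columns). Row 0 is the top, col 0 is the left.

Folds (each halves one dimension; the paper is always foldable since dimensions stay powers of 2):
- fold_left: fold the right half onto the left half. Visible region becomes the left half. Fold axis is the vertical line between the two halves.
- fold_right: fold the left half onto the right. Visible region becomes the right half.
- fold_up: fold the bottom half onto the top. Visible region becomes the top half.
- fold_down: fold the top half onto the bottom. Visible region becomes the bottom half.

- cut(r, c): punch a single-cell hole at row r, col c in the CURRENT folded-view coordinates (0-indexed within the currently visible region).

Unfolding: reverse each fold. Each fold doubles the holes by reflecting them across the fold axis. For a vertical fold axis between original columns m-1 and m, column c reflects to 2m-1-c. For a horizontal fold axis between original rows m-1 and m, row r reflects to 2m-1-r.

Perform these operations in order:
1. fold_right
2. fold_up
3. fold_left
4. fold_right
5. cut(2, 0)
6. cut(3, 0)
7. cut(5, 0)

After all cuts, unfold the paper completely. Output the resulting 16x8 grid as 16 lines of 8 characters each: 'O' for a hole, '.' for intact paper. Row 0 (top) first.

Answer: ........
........
OOOOOOOO
OOOOOOOO
........
OOOOOOOO
........
........
........
........
OOOOOOOO
........
OOOOOOOO
OOOOOOOO
........
........

Derivation:
Op 1 fold_right: fold axis v@4; visible region now rows[0,16) x cols[4,8) = 16x4
Op 2 fold_up: fold axis h@8; visible region now rows[0,8) x cols[4,8) = 8x4
Op 3 fold_left: fold axis v@6; visible region now rows[0,8) x cols[4,6) = 8x2
Op 4 fold_right: fold axis v@5; visible region now rows[0,8) x cols[5,6) = 8x1
Op 5 cut(2, 0): punch at orig (2,5); cuts so far [(2, 5)]; region rows[0,8) x cols[5,6) = 8x1
Op 6 cut(3, 0): punch at orig (3,5); cuts so far [(2, 5), (3, 5)]; region rows[0,8) x cols[5,6) = 8x1
Op 7 cut(5, 0): punch at orig (5,5); cuts so far [(2, 5), (3, 5), (5, 5)]; region rows[0,8) x cols[5,6) = 8x1
Unfold 1 (reflect across v@5): 6 holes -> [(2, 4), (2, 5), (3, 4), (3, 5), (5, 4), (5, 5)]
Unfold 2 (reflect across v@6): 12 holes -> [(2, 4), (2, 5), (2, 6), (2, 7), (3, 4), (3, 5), (3, 6), (3, 7), (5, 4), (5, 5), (5, 6), (5, 7)]
Unfold 3 (reflect across h@8): 24 holes -> [(2, 4), (2, 5), (2, 6), (2, 7), (3, 4), (3, 5), (3, 6), (3, 7), (5, 4), (5, 5), (5, 6), (5, 7), (10, 4), (10, 5), (10, 6), (10, 7), (12, 4), (12, 5), (12, 6), (12, 7), (13, 4), (13, 5), (13, 6), (13, 7)]
Unfold 4 (reflect across v@4): 48 holes -> [(2, 0), (2, 1), (2, 2), (2, 3), (2, 4), (2, 5), (2, 6), (2, 7), (3, 0), (3, 1), (3, 2), (3, 3), (3, 4), (3, 5), (3, 6), (3, 7), (5, 0), (5, 1), (5, 2), (5, 3), (5, 4), (5, 5), (5, 6), (5, 7), (10, 0), (10, 1), (10, 2), (10, 3), (10, 4), (10, 5), (10, 6), (10, 7), (12, 0), (12, 1), (12, 2), (12, 3), (12, 4), (12, 5), (12, 6), (12, 7), (13, 0), (13, 1), (13, 2), (13, 3), (13, 4), (13, 5), (13, 6), (13, 7)]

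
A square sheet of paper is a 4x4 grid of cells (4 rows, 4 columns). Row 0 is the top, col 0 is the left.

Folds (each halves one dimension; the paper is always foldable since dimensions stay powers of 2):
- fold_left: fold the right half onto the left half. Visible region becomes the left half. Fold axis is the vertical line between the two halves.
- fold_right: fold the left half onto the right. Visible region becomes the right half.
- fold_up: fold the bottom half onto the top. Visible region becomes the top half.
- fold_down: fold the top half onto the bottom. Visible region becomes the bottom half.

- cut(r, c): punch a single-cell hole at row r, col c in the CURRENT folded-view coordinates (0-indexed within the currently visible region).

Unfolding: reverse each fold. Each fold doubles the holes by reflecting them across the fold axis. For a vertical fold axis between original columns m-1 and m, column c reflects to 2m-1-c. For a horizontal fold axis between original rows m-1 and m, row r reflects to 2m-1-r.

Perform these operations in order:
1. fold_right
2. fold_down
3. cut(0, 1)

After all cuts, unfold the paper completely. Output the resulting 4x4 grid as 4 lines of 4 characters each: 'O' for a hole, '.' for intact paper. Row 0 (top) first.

Answer: ....
O..O
O..O
....

Derivation:
Op 1 fold_right: fold axis v@2; visible region now rows[0,4) x cols[2,4) = 4x2
Op 2 fold_down: fold axis h@2; visible region now rows[2,4) x cols[2,4) = 2x2
Op 3 cut(0, 1): punch at orig (2,3); cuts so far [(2, 3)]; region rows[2,4) x cols[2,4) = 2x2
Unfold 1 (reflect across h@2): 2 holes -> [(1, 3), (2, 3)]
Unfold 2 (reflect across v@2): 4 holes -> [(1, 0), (1, 3), (2, 0), (2, 3)]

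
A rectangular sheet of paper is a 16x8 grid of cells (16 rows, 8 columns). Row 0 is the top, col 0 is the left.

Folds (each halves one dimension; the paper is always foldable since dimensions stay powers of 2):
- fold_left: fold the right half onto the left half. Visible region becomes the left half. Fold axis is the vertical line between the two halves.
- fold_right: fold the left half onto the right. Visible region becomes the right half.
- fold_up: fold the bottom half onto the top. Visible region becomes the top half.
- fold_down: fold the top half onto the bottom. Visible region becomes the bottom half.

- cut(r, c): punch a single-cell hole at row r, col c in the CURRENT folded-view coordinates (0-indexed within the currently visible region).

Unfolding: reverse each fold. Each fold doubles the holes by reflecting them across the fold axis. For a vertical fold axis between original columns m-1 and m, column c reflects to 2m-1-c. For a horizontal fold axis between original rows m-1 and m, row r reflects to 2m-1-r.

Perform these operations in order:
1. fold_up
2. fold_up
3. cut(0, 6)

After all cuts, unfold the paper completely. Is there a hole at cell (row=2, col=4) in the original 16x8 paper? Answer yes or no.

Op 1 fold_up: fold axis h@8; visible region now rows[0,8) x cols[0,8) = 8x8
Op 2 fold_up: fold axis h@4; visible region now rows[0,4) x cols[0,8) = 4x8
Op 3 cut(0, 6): punch at orig (0,6); cuts so far [(0, 6)]; region rows[0,4) x cols[0,8) = 4x8
Unfold 1 (reflect across h@4): 2 holes -> [(0, 6), (7, 6)]
Unfold 2 (reflect across h@8): 4 holes -> [(0, 6), (7, 6), (8, 6), (15, 6)]
Holes: [(0, 6), (7, 6), (8, 6), (15, 6)]

Answer: no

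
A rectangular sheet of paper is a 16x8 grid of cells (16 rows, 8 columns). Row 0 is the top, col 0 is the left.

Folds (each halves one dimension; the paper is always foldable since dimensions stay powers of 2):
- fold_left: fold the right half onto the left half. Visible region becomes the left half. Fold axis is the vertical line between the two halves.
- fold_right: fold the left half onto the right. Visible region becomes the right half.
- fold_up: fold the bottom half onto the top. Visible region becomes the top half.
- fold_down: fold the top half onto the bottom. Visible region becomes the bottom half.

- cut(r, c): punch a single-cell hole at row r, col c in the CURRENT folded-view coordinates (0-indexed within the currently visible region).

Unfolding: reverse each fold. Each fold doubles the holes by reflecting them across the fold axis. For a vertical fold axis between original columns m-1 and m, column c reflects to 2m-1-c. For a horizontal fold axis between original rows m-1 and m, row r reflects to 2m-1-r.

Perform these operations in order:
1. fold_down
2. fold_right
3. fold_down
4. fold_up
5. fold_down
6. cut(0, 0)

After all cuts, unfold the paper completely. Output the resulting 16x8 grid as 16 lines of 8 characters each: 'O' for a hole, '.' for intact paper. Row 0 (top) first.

Op 1 fold_down: fold axis h@8; visible region now rows[8,16) x cols[0,8) = 8x8
Op 2 fold_right: fold axis v@4; visible region now rows[8,16) x cols[4,8) = 8x4
Op 3 fold_down: fold axis h@12; visible region now rows[12,16) x cols[4,8) = 4x4
Op 4 fold_up: fold axis h@14; visible region now rows[12,14) x cols[4,8) = 2x4
Op 5 fold_down: fold axis h@13; visible region now rows[13,14) x cols[4,8) = 1x4
Op 6 cut(0, 0): punch at orig (13,4); cuts so far [(13, 4)]; region rows[13,14) x cols[4,8) = 1x4
Unfold 1 (reflect across h@13): 2 holes -> [(12, 4), (13, 4)]
Unfold 2 (reflect across h@14): 4 holes -> [(12, 4), (13, 4), (14, 4), (15, 4)]
Unfold 3 (reflect across h@12): 8 holes -> [(8, 4), (9, 4), (10, 4), (11, 4), (12, 4), (13, 4), (14, 4), (15, 4)]
Unfold 4 (reflect across v@4): 16 holes -> [(8, 3), (8, 4), (9, 3), (9, 4), (10, 3), (10, 4), (11, 3), (11, 4), (12, 3), (12, 4), (13, 3), (13, 4), (14, 3), (14, 4), (15, 3), (15, 4)]
Unfold 5 (reflect across h@8): 32 holes -> [(0, 3), (0, 4), (1, 3), (1, 4), (2, 3), (2, 4), (3, 3), (3, 4), (4, 3), (4, 4), (5, 3), (5, 4), (6, 3), (6, 4), (7, 3), (7, 4), (8, 3), (8, 4), (9, 3), (9, 4), (10, 3), (10, 4), (11, 3), (11, 4), (12, 3), (12, 4), (13, 3), (13, 4), (14, 3), (14, 4), (15, 3), (15, 4)]

Answer: ...OO...
...OO...
...OO...
...OO...
...OO...
...OO...
...OO...
...OO...
...OO...
...OO...
...OO...
...OO...
...OO...
...OO...
...OO...
...OO...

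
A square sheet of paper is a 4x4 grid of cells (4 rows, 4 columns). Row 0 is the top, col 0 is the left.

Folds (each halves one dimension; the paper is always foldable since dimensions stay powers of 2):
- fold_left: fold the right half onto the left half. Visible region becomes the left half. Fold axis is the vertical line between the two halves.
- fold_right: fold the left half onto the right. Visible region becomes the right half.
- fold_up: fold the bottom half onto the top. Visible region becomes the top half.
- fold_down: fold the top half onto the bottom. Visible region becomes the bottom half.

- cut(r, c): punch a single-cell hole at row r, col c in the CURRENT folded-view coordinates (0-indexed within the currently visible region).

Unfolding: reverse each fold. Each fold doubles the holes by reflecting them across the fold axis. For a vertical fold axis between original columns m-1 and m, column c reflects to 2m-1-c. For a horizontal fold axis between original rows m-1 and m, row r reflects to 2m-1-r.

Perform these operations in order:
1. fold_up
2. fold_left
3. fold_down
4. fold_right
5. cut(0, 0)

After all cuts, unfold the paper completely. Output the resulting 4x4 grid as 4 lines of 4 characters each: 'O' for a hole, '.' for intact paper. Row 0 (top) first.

Answer: OOOO
OOOO
OOOO
OOOO

Derivation:
Op 1 fold_up: fold axis h@2; visible region now rows[0,2) x cols[0,4) = 2x4
Op 2 fold_left: fold axis v@2; visible region now rows[0,2) x cols[0,2) = 2x2
Op 3 fold_down: fold axis h@1; visible region now rows[1,2) x cols[0,2) = 1x2
Op 4 fold_right: fold axis v@1; visible region now rows[1,2) x cols[1,2) = 1x1
Op 5 cut(0, 0): punch at orig (1,1); cuts so far [(1, 1)]; region rows[1,2) x cols[1,2) = 1x1
Unfold 1 (reflect across v@1): 2 holes -> [(1, 0), (1, 1)]
Unfold 2 (reflect across h@1): 4 holes -> [(0, 0), (0, 1), (1, 0), (1, 1)]
Unfold 3 (reflect across v@2): 8 holes -> [(0, 0), (0, 1), (0, 2), (0, 3), (1, 0), (1, 1), (1, 2), (1, 3)]
Unfold 4 (reflect across h@2): 16 holes -> [(0, 0), (0, 1), (0, 2), (0, 3), (1, 0), (1, 1), (1, 2), (1, 3), (2, 0), (2, 1), (2, 2), (2, 3), (3, 0), (3, 1), (3, 2), (3, 3)]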